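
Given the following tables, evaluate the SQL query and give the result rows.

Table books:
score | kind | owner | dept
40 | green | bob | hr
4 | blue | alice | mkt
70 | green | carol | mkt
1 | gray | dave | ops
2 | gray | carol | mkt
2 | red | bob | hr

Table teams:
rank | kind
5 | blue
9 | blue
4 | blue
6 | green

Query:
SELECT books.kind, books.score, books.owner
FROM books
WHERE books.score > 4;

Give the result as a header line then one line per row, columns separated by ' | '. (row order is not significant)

== RESULT ==
books.kind | books.score | books.owner
green | 40 | bob
green | 70 | carol

Derivation:
After WHERE (2 rows):
books.score | books.kind | books.owner | books.dept
40 | green | bob | hr
70 | green | carol | mkt
After SELECT (2 rows):
books.kind | books.score | books.owner
green | 40 | bob
green | 70 | carol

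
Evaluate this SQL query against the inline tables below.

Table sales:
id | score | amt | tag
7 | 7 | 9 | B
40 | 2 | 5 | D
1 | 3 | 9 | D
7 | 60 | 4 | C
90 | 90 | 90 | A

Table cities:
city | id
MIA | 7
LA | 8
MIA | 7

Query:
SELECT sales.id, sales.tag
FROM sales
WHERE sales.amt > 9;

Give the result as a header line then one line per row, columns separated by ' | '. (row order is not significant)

After WHERE (1 rows):
sales.id | sales.score | sales.amt | sales.tag
90 | 90 | 90 | A
After SELECT (1 rows):
sales.id | sales.tag
90 | A

== RESULT ==
sales.id | sales.tag
90 | A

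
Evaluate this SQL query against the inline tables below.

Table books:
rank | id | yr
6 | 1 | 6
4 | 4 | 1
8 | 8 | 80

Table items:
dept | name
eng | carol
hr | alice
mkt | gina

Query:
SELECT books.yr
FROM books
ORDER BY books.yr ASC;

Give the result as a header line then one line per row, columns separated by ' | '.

After SELECT (3 rows):
books.yr
6
1
80
After ORDER BY (3 rows):
books.yr
1
6
80

== RESULT ==
books.yr
1
6
80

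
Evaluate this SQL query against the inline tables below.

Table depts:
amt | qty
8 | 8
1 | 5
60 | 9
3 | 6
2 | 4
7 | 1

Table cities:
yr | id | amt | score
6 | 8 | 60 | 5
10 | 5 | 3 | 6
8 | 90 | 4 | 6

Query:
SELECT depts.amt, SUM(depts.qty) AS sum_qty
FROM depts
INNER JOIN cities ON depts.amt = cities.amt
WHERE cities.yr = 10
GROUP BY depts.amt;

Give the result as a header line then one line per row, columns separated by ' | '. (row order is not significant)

After JOIN cities (2 rows):
depts.amt | depts.qty | cities.yr | cities.id | cities.amt | cities.score
60 | 9 | 6 | 8 | 60 | 5
3 | 6 | 10 | 5 | 3 | 6
After WHERE (1 rows):
depts.amt | depts.qty | cities.yr | cities.id | cities.amt | cities.score
3 | 6 | 10 | 5 | 3 | 6
After GROUP BY (1 rows):
depts.amt | sum_qty
3 | 6

== RESULT ==
depts.amt | sum_qty
3 | 6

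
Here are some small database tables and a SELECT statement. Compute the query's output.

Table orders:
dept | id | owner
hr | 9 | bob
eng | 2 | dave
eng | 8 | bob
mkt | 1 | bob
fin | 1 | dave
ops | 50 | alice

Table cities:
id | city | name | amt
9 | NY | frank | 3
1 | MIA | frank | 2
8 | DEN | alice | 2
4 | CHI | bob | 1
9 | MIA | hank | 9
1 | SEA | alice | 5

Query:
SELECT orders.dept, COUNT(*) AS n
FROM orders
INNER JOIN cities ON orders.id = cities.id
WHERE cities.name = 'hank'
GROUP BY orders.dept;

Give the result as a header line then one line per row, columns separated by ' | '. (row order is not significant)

== RESULT ==
orders.dept | n
hr | 1

Derivation:
After JOIN cities (7 rows):
orders.dept | orders.id | orders.owner | cities.id | cities.city | cities.name | cities.amt
hr | 9 | bob | 9 | NY | frank | 3
hr | 9 | bob | 9 | MIA | hank | 9
eng | 8 | bob | 8 | DEN | alice | 2
mkt | 1 | bob | 1 | MIA | frank | 2
mkt | 1 | bob | 1 | SEA | alice | 5
fin | 1 | dave | 1 | MIA | frank | 2
fin | 1 | dave | 1 | SEA | alice | 5
After WHERE (1 rows):
orders.dept | orders.id | orders.owner | cities.id | cities.city | cities.name | cities.amt
hr | 9 | bob | 9 | MIA | hank | 9
After GROUP BY (1 rows):
orders.dept | n
hr | 1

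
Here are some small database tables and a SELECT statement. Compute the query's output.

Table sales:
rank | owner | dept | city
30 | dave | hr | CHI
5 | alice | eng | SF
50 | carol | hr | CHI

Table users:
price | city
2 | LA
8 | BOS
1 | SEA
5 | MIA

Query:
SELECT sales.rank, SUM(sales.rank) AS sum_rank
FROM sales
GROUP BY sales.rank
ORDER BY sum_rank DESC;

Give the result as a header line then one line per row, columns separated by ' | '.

== RESULT ==
sales.rank | sum_rank
50 | 50
30 | 30
5 | 5

Derivation:
After GROUP BY (3 rows):
sales.rank | sum_rank
30 | 30
5 | 5
50 | 50
After ORDER BY (3 rows):
sales.rank | sum_rank
50 | 50
30 | 30
5 | 5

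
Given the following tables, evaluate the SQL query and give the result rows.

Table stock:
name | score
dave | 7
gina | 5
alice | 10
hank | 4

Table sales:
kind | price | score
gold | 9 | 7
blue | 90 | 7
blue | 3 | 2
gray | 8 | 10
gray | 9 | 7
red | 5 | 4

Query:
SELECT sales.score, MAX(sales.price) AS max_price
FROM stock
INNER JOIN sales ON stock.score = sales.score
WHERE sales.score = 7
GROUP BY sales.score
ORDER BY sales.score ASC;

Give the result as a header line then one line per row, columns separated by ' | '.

== RESULT ==
sales.score | max_price
7 | 90

Derivation:
After JOIN sales (5 rows):
stock.name | stock.score | sales.kind | sales.price | sales.score
dave | 7 | gold | 9 | 7
dave | 7 | blue | 90 | 7
dave | 7 | gray | 9 | 7
alice | 10 | gray | 8 | 10
hank | 4 | red | 5 | 4
After WHERE (3 rows):
stock.name | stock.score | sales.kind | sales.price | sales.score
dave | 7 | gold | 9 | 7
dave | 7 | blue | 90 | 7
dave | 7 | gray | 9 | 7
After GROUP BY (1 rows):
sales.score | max_price
7 | 90
After ORDER BY (1 rows):
sales.score | max_price
7 | 90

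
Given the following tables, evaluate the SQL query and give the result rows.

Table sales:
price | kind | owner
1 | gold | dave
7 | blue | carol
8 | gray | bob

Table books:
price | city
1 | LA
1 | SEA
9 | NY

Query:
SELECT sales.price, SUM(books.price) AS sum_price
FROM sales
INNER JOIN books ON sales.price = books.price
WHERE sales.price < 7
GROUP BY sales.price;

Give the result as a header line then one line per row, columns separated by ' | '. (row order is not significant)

After JOIN books (2 rows):
sales.price | sales.kind | sales.owner | books.price | books.city
1 | gold | dave | 1 | LA
1 | gold | dave | 1 | SEA
After WHERE (2 rows):
sales.price | sales.kind | sales.owner | books.price | books.city
1 | gold | dave | 1 | LA
1 | gold | dave | 1 | SEA
After GROUP BY (1 rows):
sales.price | sum_price
1 | 2

== RESULT ==
sales.price | sum_price
1 | 2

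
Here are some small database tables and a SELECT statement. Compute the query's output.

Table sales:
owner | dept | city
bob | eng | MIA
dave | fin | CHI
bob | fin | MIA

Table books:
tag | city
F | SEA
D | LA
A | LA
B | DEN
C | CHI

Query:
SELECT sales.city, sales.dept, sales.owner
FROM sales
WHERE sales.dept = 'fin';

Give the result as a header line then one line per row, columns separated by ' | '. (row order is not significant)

After WHERE (2 rows):
sales.owner | sales.dept | sales.city
dave | fin | CHI
bob | fin | MIA
After SELECT (2 rows):
sales.city | sales.dept | sales.owner
CHI | fin | dave
MIA | fin | bob

== RESULT ==
sales.city | sales.dept | sales.owner
CHI | fin | dave
MIA | fin | bob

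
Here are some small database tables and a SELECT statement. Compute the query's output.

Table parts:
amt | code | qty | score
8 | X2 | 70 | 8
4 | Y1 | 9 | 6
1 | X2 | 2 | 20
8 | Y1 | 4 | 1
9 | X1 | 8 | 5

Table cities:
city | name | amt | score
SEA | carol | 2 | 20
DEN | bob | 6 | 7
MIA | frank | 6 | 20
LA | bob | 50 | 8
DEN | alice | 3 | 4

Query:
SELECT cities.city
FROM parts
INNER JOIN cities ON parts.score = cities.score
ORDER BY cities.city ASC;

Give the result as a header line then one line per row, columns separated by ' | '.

== RESULT ==
cities.city
LA
MIA
SEA

Derivation:
After JOIN cities (3 rows):
parts.amt | parts.code | parts.qty | parts.score | cities.city | cities.name | cities.amt | cities.score
8 | X2 | 70 | 8 | LA | bob | 50 | 8
1 | X2 | 2 | 20 | SEA | carol | 2 | 20
1 | X2 | 2 | 20 | MIA | frank | 6 | 20
After SELECT (3 rows):
cities.city
LA
SEA
MIA
After ORDER BY (3 rows):
cities.city
LA
MIA
SEA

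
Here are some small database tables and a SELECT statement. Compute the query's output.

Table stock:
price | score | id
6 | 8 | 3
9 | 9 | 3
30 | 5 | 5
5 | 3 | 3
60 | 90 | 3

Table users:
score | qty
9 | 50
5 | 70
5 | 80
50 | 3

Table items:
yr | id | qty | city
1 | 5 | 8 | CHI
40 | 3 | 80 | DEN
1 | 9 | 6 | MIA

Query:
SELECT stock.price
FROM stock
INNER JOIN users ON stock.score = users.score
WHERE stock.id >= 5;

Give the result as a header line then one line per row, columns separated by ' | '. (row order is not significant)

After JOIN users (3 rows):
stock.price | stock.score | stock.id | users.score | users.qty
9 | 9 | 3 | 9 | 50
30 | 5 | 5 | 5 | 70
30 | 5 | 5 | 5 | 80
After WHERE (2 rows):
stock.price | stock.score | stock.id | users.score | users.qty
30 | 5 | 5 | 5 | 70
30 | 5 | 5 | 5 | 80
After SELECT (2 rows):
stock.price
30
30

== RESULT ==
stock.price
30
30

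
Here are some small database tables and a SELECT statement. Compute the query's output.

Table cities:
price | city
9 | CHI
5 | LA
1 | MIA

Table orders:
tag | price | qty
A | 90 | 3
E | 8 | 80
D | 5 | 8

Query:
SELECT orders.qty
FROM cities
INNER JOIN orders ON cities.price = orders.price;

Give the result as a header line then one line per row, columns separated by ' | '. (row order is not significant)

After JOIN orders (1 rows):
cities.price | cities.city | orders.tag | orders.price | orders.qty
5 | LA | D | 5 | 8
After SELECT (1 rows):
orders.qty
8

== RESULT ==
orders.qty
8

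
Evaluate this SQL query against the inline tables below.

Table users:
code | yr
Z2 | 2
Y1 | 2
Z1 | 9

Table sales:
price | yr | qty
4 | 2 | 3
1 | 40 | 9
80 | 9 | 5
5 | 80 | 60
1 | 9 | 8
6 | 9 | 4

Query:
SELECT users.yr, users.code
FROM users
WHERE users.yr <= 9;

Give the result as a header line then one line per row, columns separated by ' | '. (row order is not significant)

== RESULT ==
users.yr | users.code
2 | Z2
2 | Y1
9 | Z1

Derivation:
After WHERE (3 rows):
users.code | users.yr
Z2 | 2
Y1 | 2
Z1 | 9
After SELECT (3 rows):
users.yr | users.code
2 | Z2
2 | Y1
9 | Z1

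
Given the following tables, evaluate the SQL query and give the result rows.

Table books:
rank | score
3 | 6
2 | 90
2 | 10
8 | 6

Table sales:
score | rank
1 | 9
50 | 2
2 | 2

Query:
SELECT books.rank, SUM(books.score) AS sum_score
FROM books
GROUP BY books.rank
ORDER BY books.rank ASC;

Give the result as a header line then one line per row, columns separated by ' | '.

After GROUP BY (3 rows):
books.rank | sum_score
3 | 6
2 | 100
8 | 6
After ORDER BY (3 rows):
books.rank | sum_score
2 | 100
3 | 6
8 | 6

== RESULT ==
books.rank | sum_score
2 | 100
3 | 6
8 | 6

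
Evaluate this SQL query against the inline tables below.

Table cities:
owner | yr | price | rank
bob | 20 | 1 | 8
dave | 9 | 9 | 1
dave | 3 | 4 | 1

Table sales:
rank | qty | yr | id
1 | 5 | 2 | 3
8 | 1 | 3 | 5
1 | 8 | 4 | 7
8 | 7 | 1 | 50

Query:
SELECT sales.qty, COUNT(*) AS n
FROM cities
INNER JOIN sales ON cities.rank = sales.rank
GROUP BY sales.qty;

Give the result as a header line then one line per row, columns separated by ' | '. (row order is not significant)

== RESULT ==
sales.qty | n
1 | 1
7 | 1
5 | 2
8 | 2

Derivation:
After JOIN sales (6 rows):
cities.owner | cities.yr | cities.price | cities.rank | sales.rank | sales.qty | sales.yr | sales.id
bob | 20 | 1 | 8 | 8 | 1 | 3 | 5
bob | 20 | 1 | 8 | 8 | 7 | 1 | 50
dave | 9 | 9 | 1 | 1 | 5 | 2 | 3
dave | 9 | 9 | 1 | 1 | 8 | 4 | 7
dave | 3 | 4 | 1 | 1 | 5 | 2 | 3
dave | 3 | 4 | 1 | 1 | 8 | 4 | 7
After GROUP BY (4 rows):
sales.qty | n
1 | 1
7 | 1
5 | 2
8 | 2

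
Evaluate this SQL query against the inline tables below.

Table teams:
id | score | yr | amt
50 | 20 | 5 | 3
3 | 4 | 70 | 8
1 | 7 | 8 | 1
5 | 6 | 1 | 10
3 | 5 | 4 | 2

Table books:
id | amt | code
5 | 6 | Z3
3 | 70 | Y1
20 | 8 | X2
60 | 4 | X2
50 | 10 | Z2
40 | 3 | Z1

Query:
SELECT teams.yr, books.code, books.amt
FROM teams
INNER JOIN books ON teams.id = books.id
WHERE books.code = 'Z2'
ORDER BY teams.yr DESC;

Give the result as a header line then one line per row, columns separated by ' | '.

After JOIN books (4 rows):
teams.id | teams.score | teams.yr | teams.amt | books.id | books.amt | books.code
50 | 20 | 5 | 3 | 50 | 10 | Z2
3 | 4 | 70 | 8 | 3 | 70 | Y1
5 | 6 | 1 | 10 | 5 | 6 | Z3
3 | 5 | 4 | 2 | 3 | 70 | Y1
After WHERE (1 rows):
teams.id | teams.score | teams.yr | teams.amt | books.id | books.amt | books.code
50 | 20 | 5 | 3 | 50 | 10 | Z2
After SELECT (1 rows):
teams.yr | books.code | books.amt
5 | Z2 | 10
After ORDER BY (1 rows):
teams.yr | books.code | books.amt
5 | Z2 | 10

== RESULT ==
teams.yr | books.code | books.amt
5 | Z2 | 10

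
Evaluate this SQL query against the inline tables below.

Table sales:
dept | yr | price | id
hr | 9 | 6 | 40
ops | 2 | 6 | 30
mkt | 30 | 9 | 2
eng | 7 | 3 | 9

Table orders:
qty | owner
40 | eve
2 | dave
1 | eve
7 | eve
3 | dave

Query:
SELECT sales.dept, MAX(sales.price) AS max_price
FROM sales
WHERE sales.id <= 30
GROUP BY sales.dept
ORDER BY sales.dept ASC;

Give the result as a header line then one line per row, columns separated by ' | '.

== RESULT ==
sales.dept | max_price
eng | 3
mkt | 9
ops | 6

Derivation:
After WHERE (3 rows):
sales.dept | sales.yr | sales.price | sales.id
ops | 2 | 6 | 30
mkt | 30 | 9 | 2
eng | 7 | 3 | 9
After GROUP BY (3 rows):
sales.dept | max_price
ops | 6
mkt | 9
eng | 3
After ORDER BY (3 rows):
sales.dept | max_price
eng | 3
mkt | 9
ops | 6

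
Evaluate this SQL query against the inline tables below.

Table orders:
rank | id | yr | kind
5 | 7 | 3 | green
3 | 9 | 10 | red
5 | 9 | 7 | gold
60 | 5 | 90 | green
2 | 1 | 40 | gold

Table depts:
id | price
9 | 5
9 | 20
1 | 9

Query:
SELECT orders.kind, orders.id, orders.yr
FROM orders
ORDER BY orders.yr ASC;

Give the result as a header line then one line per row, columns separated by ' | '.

== RESULT ==
orders.kind | orders.id | orders.yr
green | 7 | 3
gold | 9 | 7
red | 9 | 10
gold | 1 | 40
green | 5 | 90

Derivation:
After SELECT (5 rows):
orders.kind | orders.id | orders.yr
green | 7 | 3
red | 9 | 10
gold | 9 | 7
green | 5 | 90
gold | 1 | 40
After ORDER BY (5 rows):
orders.kind | orders.id | orders.yr
green | 7 | 3
gold | 9 | 7
red | 9 | 10
gold | 1 | 40
green | 5 | 90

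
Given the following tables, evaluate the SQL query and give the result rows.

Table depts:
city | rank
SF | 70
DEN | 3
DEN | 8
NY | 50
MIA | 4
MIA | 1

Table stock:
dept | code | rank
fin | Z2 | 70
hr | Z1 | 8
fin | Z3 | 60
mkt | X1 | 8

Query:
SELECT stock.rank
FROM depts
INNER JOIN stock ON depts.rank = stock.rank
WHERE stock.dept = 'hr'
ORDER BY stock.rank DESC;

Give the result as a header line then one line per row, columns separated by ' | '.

== RESULT ==
stock.rank
8

Derivation:
After JOIN stock (3 rows):
depts.city | depts.rank | stock.dept | stock.code | stock.rank
SF | 70 | fin | Z2 | 70
DEN | 8 | hr | Z1 | 8
DEN | 8 | mkt | X1 | 8
After WHERE (1 rows):
depts.city | depts.rank | stock.dept | stock.code | stock.rank
DEN | 8 | hr | Z1 | 8
After SELECT (1 rows):
stock.rank
8
After ORDER BY (1 rows):
stock.rank
8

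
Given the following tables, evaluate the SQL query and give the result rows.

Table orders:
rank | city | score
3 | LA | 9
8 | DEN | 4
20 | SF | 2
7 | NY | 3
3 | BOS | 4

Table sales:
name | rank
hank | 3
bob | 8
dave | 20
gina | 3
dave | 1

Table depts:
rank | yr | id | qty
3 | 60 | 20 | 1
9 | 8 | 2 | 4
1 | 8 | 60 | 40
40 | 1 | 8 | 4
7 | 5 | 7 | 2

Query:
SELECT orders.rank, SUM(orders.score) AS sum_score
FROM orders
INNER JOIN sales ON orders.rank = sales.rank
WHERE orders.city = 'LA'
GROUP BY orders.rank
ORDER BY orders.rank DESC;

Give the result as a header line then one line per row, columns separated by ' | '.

After JOIN sales (6 rows):
orders.rank | orders.city | orders.score | sales.name | sales.rank
3 | LA | 9 | hank | 3
3 | LA | 9 | gina | 3
8 | DEN | 4 | bob | 8
20 | SF | 2 | dave | 20
3 | BOS | 4 | hank | 3
3 | BOS | 4 | gina | 3
After WHERE (2 rows):
orders.rank | orders.city | orders.score | sales.name | sales.rank
3 | LA | 9 | hank | 3
3 | LA | 9 | gina | 3
After GROUP BY (1 rows):
orders.rank | sum_score
3 | 18
After ORDER BY (1 rows):
orders.rank | sum_score
3 | 18

== RESULT ==
orders.rank | sum_score
3 | 18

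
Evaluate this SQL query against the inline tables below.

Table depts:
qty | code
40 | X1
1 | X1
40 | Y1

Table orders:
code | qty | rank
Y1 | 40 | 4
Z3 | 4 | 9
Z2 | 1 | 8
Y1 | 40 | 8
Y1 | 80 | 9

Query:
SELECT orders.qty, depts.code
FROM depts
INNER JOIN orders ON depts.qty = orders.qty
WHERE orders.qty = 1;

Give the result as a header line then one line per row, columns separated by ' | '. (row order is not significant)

After JOIN orders (5 rows):
depts.qty | depts.code | orders.code | orders.qty | orders.rank
40 | X1 | Y1 | 40 | 4
40 | X1 | Y1 | 40 | 8
1 | X1 | Z2 | 1 | 8
40 | Y1 | Y1 | 40 | 4
40 | Y1 | Y1 | 40 | 8
After WHERE (1 rows):
depts.qty | depts.code | orders.code | orders.qty | orders.rank
1 | X1 | Z2 | 1 | 8
After SELECT (1 rows):
orders.qty | depts.code
1 | X1

== RESULT ==
orders.qty | depts.code
1 | X1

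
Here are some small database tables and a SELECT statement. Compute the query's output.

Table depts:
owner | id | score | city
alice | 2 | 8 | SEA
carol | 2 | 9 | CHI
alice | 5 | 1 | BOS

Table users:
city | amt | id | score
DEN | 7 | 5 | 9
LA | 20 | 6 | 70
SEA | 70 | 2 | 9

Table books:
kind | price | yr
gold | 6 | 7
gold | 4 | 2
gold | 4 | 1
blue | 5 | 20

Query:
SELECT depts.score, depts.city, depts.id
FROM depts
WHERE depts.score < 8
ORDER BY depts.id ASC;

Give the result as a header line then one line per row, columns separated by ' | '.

== RESULT ==
depts.score | depts.city | depts.id
1 | BOS | 5

Derivation:
After WHERE (1 rows):
depts.owner | depts.id | depts.score | depts.city
alice | 5 | 1 | BOS
After SELECT (1 rows):
depts.score | depts.city | depts.id
1 | BOS | 5
After ORDER BY (1 rows):
depts.score | depts.city | depts.id
1 | BOS | 5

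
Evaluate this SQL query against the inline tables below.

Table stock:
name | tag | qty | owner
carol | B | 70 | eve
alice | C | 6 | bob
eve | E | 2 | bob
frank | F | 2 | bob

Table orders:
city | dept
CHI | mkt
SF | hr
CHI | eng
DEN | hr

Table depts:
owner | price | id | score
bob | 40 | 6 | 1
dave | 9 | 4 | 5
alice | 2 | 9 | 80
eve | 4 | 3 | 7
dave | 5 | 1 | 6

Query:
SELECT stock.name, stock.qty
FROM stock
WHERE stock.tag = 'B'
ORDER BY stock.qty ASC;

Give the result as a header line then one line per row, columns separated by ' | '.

After WHERE (1 rows):
stock.name | stock.tag | stock.qty | stock.owner
carol | B | 70 | eve
After SELECT (1 rows):
stock.name | stock.qty
carol | 70
After ORDER BY (1 rows):
stock.name | stock.qty
carol | 70

== RESULT ==
stock.name | stock.qty
carol | 70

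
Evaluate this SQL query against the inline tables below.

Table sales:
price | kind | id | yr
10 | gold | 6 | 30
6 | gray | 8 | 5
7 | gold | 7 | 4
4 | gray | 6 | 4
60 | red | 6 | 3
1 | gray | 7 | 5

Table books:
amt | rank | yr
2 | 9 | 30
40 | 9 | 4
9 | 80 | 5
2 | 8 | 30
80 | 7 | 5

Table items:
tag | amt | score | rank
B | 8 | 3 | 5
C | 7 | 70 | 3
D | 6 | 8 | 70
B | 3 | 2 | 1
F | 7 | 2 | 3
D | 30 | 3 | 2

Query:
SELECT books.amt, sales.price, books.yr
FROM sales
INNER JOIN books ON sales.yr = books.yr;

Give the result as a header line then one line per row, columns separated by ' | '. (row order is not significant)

After JOIN books (8 rows):
sales.price | sales.kind | sales.id | sales.yr | books.amt | books.rank | books.yr
10 | gold | 6 | 30 | 2 | 9 | 30
10 | gold | 6 | 30 | 2 | 8 | 30
6 | gray | 8 | 5 | 9 | 80 | 5
6 | gray | 8 | 5 | 80 | 7 | 5
7 | gold | 7 | 4 | 40 | 9 | 4
4 | gray | 6 | 4 | 40 | 9 | 4
1 | gray | 7 | 5 | 9 | 80 | 5
1 | gray | 7 | 5 | 80 | 7 | 5
After SELECT (8 rows):
books.amt | sales.price | books.yr
2 | 10 | 30
2 | 10 | 30
9 | 6 | 5
80 | 6 | 5
40 | 7 | 4
40 | 4 | 4
9 | 1 | 5
80 | 1 | 5

== RESULT ==
books.amt | sales.price | books.yr
2 | 10 | 30
2 | 10 | 30
9 | 6 | 5
80 | 6 | 5
40 | 7 | 4
40 | 4 | 4
9 | 1 | 5
80 | 1 | 5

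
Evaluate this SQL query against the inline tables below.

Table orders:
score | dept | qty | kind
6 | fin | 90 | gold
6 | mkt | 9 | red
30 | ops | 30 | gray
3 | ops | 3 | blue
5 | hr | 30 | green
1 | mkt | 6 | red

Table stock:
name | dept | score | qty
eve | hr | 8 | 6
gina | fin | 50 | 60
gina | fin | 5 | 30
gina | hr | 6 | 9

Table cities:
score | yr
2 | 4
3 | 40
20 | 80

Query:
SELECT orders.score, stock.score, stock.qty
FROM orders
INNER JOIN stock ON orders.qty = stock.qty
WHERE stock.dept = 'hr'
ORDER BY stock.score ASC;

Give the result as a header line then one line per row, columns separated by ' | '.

== RESULT ==
orders.score | stock.score | stock.qty
6 | 6 | 9
1 | 8 | 6

Derivation:
After JOIN stock (4 rows):
orders.score | orders.dept | orders.qty | orders.kind | stock.name | stock.dept | stock.score | stock.qty
6 | mkt | 9 | red | gina | hr | 6 | 9
30 | ops | 30 | gray | gina | fin | 5 | 30
5 | hr | 30 | green | gina | fin | 5 | 30
1 | mkt | 6 | red | eve | hr | 8 | 6
After WHERE (2 rows):
orders.score | orders.dept | orders.qty | orders.kind | stock.name | stock.dept | stock.score | stock.qty
6 | mkt | 9 | red | gina | hr | 6 | 9
1 | mkt | 6 | red | eve | hr | 8 | 6
After SELECT (2 rows):
orders.score | stock.score | stock.qty
6 | 6 | 9
1 | 8 | 6
After ORDER BY (2 rows):
orders.score | stock.score | stock.qty
6 | 6 | 9
1 | 8 | 6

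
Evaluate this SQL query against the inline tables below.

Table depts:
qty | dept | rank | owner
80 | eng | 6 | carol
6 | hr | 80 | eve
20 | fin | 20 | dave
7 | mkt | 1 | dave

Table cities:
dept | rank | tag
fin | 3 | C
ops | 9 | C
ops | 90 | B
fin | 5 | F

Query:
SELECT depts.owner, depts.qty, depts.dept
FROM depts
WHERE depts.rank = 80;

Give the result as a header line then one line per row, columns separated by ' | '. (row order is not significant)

== RESULT ==
depts.owner | depts.qty | depts.dept
eve | 6 | hr

Derivation:
After WHERE (1 rows):
depts.qty | depts.dept | depts.rank | depts.owner
6 | hr | 80 | eve
After SELECT (1 rows):
depts.owner | depts.qty | depts.dept
eve | 6 | hr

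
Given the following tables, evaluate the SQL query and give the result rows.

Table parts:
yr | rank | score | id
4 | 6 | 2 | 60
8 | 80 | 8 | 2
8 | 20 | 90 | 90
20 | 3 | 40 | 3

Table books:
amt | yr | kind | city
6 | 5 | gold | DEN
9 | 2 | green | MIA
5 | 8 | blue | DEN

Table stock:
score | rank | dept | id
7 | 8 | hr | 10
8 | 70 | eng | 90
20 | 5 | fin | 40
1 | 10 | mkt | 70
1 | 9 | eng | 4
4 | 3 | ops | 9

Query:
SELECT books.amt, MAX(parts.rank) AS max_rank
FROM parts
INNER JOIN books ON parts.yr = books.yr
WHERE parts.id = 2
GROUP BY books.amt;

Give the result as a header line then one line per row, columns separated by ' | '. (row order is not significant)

== RESULT ==
books.amt | max_rank
5 | 80

Derivation:
After JOIN books (2 rows):
parts.yr | parts.rank | parts.score | parts.id | books.amt | books.yr | books.kind | books.city
8 | 80 | 8 | 2 | 5 | 8 | blue | DEN
8 | 20 | 90 | 90 | 5 | 8 | blue | DEN
After WHERE (1 rows):
parts.yr | parts.rank | parts.score | parts.id | books.amt | books.yr | books.kind | books.city
8 | 80 | 8 | 2 | 5 | 8 | blue | DEN
After GROUP BY (1 rows):
books.amt | max_rank
5 | 80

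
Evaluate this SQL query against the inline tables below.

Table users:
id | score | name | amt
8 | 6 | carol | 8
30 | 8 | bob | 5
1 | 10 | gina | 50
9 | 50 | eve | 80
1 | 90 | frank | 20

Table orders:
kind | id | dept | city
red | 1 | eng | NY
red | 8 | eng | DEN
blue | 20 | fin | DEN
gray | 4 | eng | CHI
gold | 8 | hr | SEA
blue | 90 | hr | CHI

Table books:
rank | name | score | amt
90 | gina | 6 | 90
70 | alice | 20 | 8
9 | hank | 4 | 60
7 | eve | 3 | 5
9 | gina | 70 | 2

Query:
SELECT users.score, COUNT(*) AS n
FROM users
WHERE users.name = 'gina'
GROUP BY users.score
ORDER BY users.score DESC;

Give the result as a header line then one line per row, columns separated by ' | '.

== RESULT ==
users.score | n
10 | 1

Derivation:
After WHERE (1 rows):
users.id | users.score | users.name | users.amt
1 | 10 | gina | 50
After GROUP BY (1 rows):
users.score | n
10 | 1
After ORDER BY (1 rows):
users.score | n
10 | 1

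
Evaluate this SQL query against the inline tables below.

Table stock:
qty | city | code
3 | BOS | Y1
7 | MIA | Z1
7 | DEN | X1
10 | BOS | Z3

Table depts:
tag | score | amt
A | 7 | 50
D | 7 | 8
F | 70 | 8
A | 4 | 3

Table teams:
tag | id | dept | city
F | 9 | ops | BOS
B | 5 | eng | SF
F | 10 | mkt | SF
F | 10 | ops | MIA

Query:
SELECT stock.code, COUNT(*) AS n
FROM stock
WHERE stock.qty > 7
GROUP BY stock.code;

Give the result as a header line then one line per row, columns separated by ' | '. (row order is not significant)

After WHERE (1 rows):
stock.qty | stock.city | stock.code
10 | BOS | Z3
After GROUP BY (1 rows):
stock.code | n
Z3 | 1

== RESULT ==
stock.code | n
Z3 | 1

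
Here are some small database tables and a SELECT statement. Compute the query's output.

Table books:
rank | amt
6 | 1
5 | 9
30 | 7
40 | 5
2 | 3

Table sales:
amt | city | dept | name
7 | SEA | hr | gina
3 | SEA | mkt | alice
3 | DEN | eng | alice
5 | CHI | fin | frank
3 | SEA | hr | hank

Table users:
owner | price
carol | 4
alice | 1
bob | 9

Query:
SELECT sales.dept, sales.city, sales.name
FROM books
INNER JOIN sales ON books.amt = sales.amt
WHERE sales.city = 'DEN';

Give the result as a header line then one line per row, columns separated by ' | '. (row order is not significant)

After JOIN sales (5 rows):
books.rank | books.amt | sales.amt | sales.city | sales.dept | sales.name
30 | 7 | 7 | SEA | hr | gina
40 | 5 | 5 | CHI | fin | frank
2 | 3 | 3 | SEA | mkt | alice
2 | 3 | 3 | DEN | eng | alice
2 | 3 | 3 | SEA | hr | hank
After WHERE (1 rows):
books.rank | books.amt | sales.amt | sales.city | sales.dept | sales.name
2 | 3 | 3 | DEN | eng | alice
After SELECT (1 rows):
sales.dept | sales.city | sales.name
eng | DEN | alice

== RESULT ==
sales.dept | sales.city | sales.name
eng | DEN | alice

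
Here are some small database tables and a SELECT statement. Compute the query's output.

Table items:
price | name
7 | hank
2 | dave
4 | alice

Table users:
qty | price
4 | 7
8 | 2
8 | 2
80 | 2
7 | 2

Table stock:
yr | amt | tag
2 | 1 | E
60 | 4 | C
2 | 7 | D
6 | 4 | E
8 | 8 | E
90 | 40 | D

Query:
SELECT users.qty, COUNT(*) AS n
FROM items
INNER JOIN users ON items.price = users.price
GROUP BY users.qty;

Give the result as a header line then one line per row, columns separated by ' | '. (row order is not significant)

After JOIN users (5 rows):
items.price | items.name | users.qty | users.price
7 | hank | 4 | 7
2 | dave | 8 | 2
2 | dave | 8 | 2
2 | dave | 80 | 2
2 | dave | 7 | 2
After GROUP BY (4 rows):
users.qty | n
4 | 1
8 | 2
80 | 1
7 | 1

== RESULT ==
users.qty | n
4 | 1
8 | 2
80 | 1
7 | 1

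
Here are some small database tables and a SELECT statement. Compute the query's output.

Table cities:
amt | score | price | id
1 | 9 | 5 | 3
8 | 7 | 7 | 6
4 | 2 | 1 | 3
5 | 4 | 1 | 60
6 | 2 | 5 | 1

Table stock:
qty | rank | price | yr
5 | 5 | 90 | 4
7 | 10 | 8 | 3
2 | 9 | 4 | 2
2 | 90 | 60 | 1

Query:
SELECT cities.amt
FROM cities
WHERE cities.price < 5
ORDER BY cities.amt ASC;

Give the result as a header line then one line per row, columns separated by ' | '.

== RESULT ==
cities.amt
4
5

Derivation:
After WHERE (2 rows):
cities.amt | cities.score | cities.price | cities.id
4 | 2 | 1 | 3
5 | 4 | 1 | 60
After SELECT (2 rows):
cities.amt
4
5
After ORDER BY (2 rows):
cities.amt
4
5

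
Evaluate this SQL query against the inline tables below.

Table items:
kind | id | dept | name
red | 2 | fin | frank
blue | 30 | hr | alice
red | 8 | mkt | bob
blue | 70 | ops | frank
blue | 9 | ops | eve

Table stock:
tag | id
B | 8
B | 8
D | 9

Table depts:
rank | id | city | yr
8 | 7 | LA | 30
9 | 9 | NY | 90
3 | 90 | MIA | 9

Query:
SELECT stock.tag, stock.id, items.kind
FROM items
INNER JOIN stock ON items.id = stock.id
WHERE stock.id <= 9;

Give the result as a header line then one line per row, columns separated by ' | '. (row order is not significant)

After JOIN stock (3 rows):
items.kind | items.id | items.dept | items.name | stock.tag | stock.id
red | 8 | mkt | bob | B | 8
red | 8 | mkt | bob | B | 8
blue | 9 | ops | eve | D | 9
After WHERE (3 rows):
items.kind | items.id | items.dept | items.name | stock.tag | stock.id
red | 8 | mkt | bob | B | 8
red | 8 | mkt | bob | B | 8
blue | 9 | ops | eve | D | 9
After SELECT (3 rows):
stock.tag | stock.id | items.kind
B | 8 | red
B | 8 | red
D | 9 | blue

== RESULT ==
stock.tag | stock.id | items.kind
B | 8 | red
B | 8 | red
D | 9 | blue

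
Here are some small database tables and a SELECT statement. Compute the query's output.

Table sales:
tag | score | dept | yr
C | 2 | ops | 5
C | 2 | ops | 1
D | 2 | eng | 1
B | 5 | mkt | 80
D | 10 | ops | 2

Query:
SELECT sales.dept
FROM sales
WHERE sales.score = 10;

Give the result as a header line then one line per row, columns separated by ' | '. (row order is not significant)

== RESULT ==
sales.dept
ops

Derivation:
After WHERE (1 rows):
sales.tag | sales.score | sales.dept | sales.yr
D | 10 | ops | 2
After SELECT (1 rows):
sales.dept
ops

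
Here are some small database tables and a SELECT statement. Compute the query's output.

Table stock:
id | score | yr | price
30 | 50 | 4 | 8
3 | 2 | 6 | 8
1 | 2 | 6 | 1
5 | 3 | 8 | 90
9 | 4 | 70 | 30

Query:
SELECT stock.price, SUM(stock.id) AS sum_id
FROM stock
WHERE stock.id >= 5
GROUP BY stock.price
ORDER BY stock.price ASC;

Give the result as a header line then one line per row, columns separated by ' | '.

== RESULT ==
stock.price | sum_id
8 | 30
30 | 9
90 | 5

Derivation:
After WHERE (3 rows):
stock.id | stock.score | stock.yr | stock.price
30 | 50 | 4 | 8
5 | 3 | 8 | 90
9 | 4 | 70 | 30
After GROUP BY (3 rows):
stock.price | sum_id
8 | 30
90 | 5
30 | 9
After ORDER BY (3 rows):
stock.price | sum_id
8 | 30
30 | 9
90 | 5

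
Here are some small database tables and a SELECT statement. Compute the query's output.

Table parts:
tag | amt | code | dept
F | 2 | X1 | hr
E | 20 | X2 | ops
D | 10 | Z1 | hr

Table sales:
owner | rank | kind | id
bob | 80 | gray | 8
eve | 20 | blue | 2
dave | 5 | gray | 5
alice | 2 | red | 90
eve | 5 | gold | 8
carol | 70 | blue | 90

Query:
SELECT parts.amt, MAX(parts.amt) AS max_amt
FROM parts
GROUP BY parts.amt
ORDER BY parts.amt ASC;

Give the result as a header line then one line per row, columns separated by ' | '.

== RESULT ==
parts.amt | max_amt
2 | 2
10 | 10
20 | 20

Derivation:
After GROUP BY (3 rows):
parts.amt | max_amt
2 | 2
20 | 20
10 | 10
After ORDER BY (3 rows):
parts.amt | max_amt
2 | 2
10 | 10
20 | 20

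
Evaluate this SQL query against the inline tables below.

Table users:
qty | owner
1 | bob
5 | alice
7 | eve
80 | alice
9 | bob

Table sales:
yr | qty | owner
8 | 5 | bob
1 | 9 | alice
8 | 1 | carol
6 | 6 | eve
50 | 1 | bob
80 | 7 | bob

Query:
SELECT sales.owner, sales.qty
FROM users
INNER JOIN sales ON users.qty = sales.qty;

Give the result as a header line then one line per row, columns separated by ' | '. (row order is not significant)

== RESULT ==
sales.owner | sales.qty
carol | 1
bob | 1
bob | 5
bob | 7
alice | 9

Derivation:
After JOIN sales (5 rows):
users.qty | users.owner | sales.yr | sales.qty | sales.owner
1 | bob | 8 | 1 | carol
1 | bob | 50 | 1 | bob
5 | alice | 8 | 5 | bob
7 | eve | 80 | 7 | bob
9 | bob | 1 | 9 | alice
After SELECT (5 rows):
sales.owner | sales.qty
carol | 1
bob | 1
bob | 5
bob | 7
alice | 9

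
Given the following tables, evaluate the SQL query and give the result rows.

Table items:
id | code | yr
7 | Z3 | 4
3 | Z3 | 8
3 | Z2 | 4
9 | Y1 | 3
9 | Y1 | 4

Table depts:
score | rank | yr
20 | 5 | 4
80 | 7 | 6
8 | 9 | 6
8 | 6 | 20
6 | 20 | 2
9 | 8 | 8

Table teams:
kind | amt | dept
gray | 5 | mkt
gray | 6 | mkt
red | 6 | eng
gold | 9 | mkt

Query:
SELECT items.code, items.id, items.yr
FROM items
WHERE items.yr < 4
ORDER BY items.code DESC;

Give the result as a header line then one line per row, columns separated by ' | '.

== RESULT ==
items.code | items.id | items.yr
Y1 | 9 | 3

Derivation:
After WHERE (1 rows):
items.id | items.code | items.yr
9 | Y1 | 3
After SELECT (1 rows):
items.code | items.id | items.yr
Y1 | 9 | 3
After ORDER BY (1 rows):
items.code | items.id | items.yr
Y1 | 9 | 3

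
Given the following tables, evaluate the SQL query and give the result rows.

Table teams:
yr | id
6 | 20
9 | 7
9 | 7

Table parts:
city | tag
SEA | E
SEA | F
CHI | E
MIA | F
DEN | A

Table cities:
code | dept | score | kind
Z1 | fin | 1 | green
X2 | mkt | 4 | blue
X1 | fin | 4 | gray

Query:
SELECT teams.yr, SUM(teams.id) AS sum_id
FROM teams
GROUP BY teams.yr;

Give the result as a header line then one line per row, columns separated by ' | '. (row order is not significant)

After GROUP BY (2 rows):
teams.yr | sum_id
6 | 20
9 | 14

== RESULT ==
teams.yr | sum_id
6 | 20
9 | 14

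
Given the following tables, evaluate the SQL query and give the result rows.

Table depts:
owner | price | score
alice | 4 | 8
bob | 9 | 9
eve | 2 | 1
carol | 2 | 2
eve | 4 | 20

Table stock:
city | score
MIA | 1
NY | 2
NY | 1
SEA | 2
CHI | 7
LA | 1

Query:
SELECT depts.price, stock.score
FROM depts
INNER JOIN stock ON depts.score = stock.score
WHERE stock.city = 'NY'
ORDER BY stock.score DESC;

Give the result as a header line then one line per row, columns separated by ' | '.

== RESULT ==
depts.price | stock.score
2 | 2
2 | 1

Derivation:
After JOIN stock (5 rows):
depts.owner | depts.price | depts.score | stock.city | stock.score
eve | 2 | 1 | MIA | 1
eve | 2 | 1 | NY | 1
eve | 2 | 1 | LA | 1
carol | 2 | 2 | NY | 2
carol | 2 | 2 | SEA | 2
After WHERE (2 rows):
depts.owner | depts.price | depts.score | stock.city | stock.score
eve | 2 | 1 | NY | 1
carol | 2 | 2 | NY | 2
After SELECT (2 rows):
depts.price | stock.score
2 | 1
2 | 2
After ORDER BY (2 rows):
depts.price | stock.score
2 | 2
2 | 1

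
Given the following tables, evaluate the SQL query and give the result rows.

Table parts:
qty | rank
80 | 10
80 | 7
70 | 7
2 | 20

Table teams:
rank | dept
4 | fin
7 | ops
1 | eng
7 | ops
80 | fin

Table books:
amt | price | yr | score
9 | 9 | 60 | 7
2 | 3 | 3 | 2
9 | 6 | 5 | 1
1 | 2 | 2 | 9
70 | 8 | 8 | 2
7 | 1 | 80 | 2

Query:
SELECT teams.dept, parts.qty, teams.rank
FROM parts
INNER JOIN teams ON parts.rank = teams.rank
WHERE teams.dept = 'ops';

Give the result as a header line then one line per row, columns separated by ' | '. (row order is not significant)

After JOIN teams (4 rows):
parts.qty | parts.rank | teams.rank | teams.dept
80 | 7 | 7 | ops
80 | 7 | 7 | ops
70 | 7 | 7 | ops
70 | 7 | 7 | ops
After WHERE (4 rows):
parts.qty | parts.rank | teams.rank | teams.dept
80 | 7 | 7 | ops
80 | 7 | 7 | ops
70 | 7 | 7 | ops
70 | 7 | 7 | ops
After SELECT (4 rows):
teams.dept | parts.qty | teams.rank
ops | 80 | 7
ops | 80 | 7
ops | 70 | 7
ops | 70 | 7

== RESULT ==
teams.dept | parts.qty | teams.rank
ops | 80 | 7
ops | 80 | 7
ops | 70 | 7
ops | 70 | 7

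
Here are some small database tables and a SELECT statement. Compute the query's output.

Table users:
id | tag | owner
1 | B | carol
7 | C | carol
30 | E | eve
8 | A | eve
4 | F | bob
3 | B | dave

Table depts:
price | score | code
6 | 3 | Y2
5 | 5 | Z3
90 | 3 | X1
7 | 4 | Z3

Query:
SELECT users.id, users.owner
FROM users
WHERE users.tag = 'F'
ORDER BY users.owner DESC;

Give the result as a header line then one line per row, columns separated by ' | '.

After WHERE (1 rows):
users.id | users.tag | users.owner
4 | F | bob
After SELECT (1 rows):
users.id | users.owner
4 | bob
After ORDER BY (1 rows):
users.id | users.owner
4 | bob

== RESULT ==
users.id | users.owner
4 | bob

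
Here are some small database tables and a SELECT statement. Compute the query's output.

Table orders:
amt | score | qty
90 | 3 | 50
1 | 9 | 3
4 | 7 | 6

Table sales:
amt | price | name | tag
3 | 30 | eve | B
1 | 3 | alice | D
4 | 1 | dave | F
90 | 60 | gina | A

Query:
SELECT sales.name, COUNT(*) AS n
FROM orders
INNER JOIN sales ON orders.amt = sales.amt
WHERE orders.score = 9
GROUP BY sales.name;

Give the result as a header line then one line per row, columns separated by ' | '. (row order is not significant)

== RESULT ==
sales.name | n
alice | 1

Derivation:
After JOIN sales (3 rows):
orders.amt | orders.score | orders.qty | sales.amt | sales.price | sales.name | sales.tag
90 | 3 | 50 | 90 | 60 | gina | A
1 | 9 | 3 | 1 | 3 | alice | D
4 | 7 | 6 | 4 | 1 | dave | F
After WHERE (1 rows):
orders.amt | orders.score | orders.qty | sales.amt | sales.price | sales.name | sales.tag
1 | 9 | 3 | 1 | 3 | alice | D
After GROUP BY (1 rows):
sales.name | n
alice | 1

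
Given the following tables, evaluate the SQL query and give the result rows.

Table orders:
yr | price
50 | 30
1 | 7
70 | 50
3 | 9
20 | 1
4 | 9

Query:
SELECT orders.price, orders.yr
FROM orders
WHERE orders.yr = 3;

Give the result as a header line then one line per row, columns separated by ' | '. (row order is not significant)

== RESULT ==
orders.price | orders.yr
9 | 3

Derivation:
After WHERE (1 rows):
orders.yr | orders.price
3 | 9
After SELECT (1 rows):
orders.price | orders.yr
9 | 3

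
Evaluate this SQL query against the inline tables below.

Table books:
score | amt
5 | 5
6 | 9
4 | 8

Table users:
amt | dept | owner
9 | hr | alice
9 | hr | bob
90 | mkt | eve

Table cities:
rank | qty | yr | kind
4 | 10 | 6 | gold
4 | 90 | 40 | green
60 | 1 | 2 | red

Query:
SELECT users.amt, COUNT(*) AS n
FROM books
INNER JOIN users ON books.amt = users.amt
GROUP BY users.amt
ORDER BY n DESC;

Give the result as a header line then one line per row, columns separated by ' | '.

== RESULT ==
users.amt | n
9 | 2

Derivation:
After JOIN users (2 rows):
books.score | books.amt | users.amt | users.dept | users.owner
6 | 9 | 9 | hr | alice
6 | 9 | 9 | hr | bob
After GROUP BY (1 rows):
users.amt | n
9 | 2
After ORDER BY (1 rows):
users.amt | n
9 | 2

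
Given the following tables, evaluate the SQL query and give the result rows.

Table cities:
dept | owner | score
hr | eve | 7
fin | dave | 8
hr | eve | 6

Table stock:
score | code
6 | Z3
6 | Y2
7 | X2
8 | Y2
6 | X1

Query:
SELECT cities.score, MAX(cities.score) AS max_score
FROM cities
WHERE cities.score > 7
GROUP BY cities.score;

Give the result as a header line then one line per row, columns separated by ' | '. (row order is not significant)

After WHERE (1 rows):
cities.dept | cities.owner | cities.score
fin | dave | 8
After GROUP BY (1 rows):
cities.score | max_score
8 | 8

== RESULT ==
cities.score | max_score
8 | 8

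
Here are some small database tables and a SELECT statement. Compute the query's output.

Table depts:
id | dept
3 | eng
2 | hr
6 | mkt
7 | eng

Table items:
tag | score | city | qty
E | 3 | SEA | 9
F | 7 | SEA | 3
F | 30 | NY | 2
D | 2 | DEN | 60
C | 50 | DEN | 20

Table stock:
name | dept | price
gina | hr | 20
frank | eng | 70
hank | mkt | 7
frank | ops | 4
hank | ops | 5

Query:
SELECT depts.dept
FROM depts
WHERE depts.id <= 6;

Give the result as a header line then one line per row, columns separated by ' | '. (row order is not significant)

== RESULT ==
depts.dept
eng
hr
mkt

Derivation:
After WHERE (3 rows):
depts.id | depts.dept
3 | eng
2 | hr
6 | mkt
After SELECT (3 rows):
depts.dept
eng
hr
mkt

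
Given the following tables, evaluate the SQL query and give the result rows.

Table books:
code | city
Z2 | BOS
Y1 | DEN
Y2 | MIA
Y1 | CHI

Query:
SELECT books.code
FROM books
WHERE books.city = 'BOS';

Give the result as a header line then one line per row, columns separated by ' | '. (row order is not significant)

After WHERE (1 rows):
books.code | books.city
Z2 | BOS
After SELECT (1 rows):
books.code
Z2

== RESULT ==
books.code
Z2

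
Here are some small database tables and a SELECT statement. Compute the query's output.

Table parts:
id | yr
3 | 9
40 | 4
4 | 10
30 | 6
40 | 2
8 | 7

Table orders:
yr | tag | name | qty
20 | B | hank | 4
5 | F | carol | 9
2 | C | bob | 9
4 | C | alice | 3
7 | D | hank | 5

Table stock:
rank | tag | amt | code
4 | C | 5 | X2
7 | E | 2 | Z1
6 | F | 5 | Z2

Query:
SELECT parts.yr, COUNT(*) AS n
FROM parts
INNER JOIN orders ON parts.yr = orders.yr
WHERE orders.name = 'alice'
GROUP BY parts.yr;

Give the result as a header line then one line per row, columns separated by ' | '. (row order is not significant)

== RESULT ==
parts.yr | n
4 | 1

Derivation:
After JOIN orders (3 rows):
parts.id | parts.yr | orders.yr | orders.tag | orders.name | orders.qty
40 | 4 | 4 | C | alice | 3
40 | 2 | 2 | C | bob | 9
8 | 7 | 7 | D | hank | 5
After WHERE (1 rows):
parts.id | parts.yr | orders.yr | orders.tag | orders.name | orders.qty
40 | 4 | 4 | C | alice | 3
After GROUP BY (1 rows):
parts.yr | n
4 | 1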